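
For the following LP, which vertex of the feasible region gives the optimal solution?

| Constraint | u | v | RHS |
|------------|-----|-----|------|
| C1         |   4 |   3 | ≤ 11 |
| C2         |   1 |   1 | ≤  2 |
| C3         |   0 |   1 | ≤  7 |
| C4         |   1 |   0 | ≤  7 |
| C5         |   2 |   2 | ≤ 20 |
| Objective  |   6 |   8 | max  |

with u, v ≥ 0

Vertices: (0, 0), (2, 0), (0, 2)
Evaluating z = 6u + 8v at each vertex:
  (0, 0): z = 0
  (2, 0): z = 12
  (0, 2): z = 16

The largest value is z = 16, attained at (0, 2).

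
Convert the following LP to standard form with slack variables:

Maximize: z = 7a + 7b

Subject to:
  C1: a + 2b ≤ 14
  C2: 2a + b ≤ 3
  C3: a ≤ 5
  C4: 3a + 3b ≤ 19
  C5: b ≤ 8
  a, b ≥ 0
max z = 7a + 7b

s.t.
  a + 2b + s1 = 14
  2a + b + s2 = 3
  a + s3 = 5
  3a + 3b + s4 = 19
  b + s5 = 8
  a, b, s1, s2, s3, s4, s5 ≥ 0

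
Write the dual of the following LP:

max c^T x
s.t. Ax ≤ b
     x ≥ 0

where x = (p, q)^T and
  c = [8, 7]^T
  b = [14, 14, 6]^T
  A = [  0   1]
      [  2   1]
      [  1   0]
Minimize: z = 14y1 + 14y2 + 6y3

Subject to:
  C1: -2y2 - y3 ≤ -8
  C2: -y1 - y2 ≤ -7
  y1, y2, y3 ≥ 0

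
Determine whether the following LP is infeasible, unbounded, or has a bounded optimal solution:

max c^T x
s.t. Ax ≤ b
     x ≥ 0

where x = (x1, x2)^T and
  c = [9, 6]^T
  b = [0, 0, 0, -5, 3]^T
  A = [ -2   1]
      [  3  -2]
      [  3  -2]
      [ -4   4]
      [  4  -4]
One constraint requires 4x1 - 4x2 ≤ 3, while the constraint -4x1 + 4x2 ≤ -5 is equivalent to 4x1 - 4x2 ≥ 5. Together they would need 5 ≤ 4x1 - 4x2 ≤ 3, which is impossible since 5 > 3. No point satisfies all constraints.

The feasible region is empty; the LP is infeasible.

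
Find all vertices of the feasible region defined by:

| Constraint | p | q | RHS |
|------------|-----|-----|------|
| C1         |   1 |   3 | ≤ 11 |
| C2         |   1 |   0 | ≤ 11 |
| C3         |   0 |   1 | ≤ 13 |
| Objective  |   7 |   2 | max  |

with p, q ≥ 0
Each vertex is the intersection of two constraint boundaries that also satisfies all remaining constraints:
  p = 0 and q = 0 → (0, 0)
  p + 3q = 11 and p = 11 → (11, 0)
  p + 3q = 11 and p = 0 → (0, 3.667)

Vertices: (0, 0), (11, 0), (0, 3.667)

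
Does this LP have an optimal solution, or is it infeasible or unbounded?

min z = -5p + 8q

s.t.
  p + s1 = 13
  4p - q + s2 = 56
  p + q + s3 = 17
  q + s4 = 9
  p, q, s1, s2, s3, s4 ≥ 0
The point (13, 0) satisfies every constraint, so the LP is feasible; the constraints give p ≤ 13 and q ≤ 9, which with p, q ≥ 0 keep the feasible region inside a bounded box. A feasible, bounded LP attains a finite optimum at a vertex.

Evaluating z = -5p + 8q at each vertex:
  (0, 0): z = 0
  (13, 0): z = -65
  (13, 4): z = -33
  (8, 9): z = 32
  (0, 9): z = 72

Bounded optimum: z* = -65 at (13, 0).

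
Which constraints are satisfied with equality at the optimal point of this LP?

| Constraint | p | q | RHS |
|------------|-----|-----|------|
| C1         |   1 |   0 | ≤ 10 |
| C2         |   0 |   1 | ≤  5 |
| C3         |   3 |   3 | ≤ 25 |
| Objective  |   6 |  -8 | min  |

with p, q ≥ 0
Optimal: p = 0, q = 5
Slack at optimum:
  C1: slack = 10
  C2: slack = 0 (binding)
  C3: slack = 10
  p ≥ 0: p = 0 (binding)
  q ≥ 0: q = 5
Binding constraints: C2, p ≥ 0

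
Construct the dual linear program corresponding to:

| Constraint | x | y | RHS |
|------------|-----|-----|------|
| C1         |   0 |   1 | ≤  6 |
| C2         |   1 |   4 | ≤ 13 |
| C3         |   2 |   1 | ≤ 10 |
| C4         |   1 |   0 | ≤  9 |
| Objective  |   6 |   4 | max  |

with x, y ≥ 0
Minimize: z = 6y1 + 13y2 + 10y3 + 9y4

Subject to:
  C1: -y2 - 2y3 - y4 ≤ -6
  C2: -y1 - 4y2 - y3 ≤ -4
  y1, y2, y3, y4 ≥ 0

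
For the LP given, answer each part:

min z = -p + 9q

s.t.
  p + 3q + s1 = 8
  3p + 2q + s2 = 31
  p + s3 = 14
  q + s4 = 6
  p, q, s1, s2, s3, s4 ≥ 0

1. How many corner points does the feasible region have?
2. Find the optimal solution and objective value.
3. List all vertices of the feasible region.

1. 3
2. p = 8, q = 0, z = -8
3. (0, 0), (8, 0), (0, 2.667)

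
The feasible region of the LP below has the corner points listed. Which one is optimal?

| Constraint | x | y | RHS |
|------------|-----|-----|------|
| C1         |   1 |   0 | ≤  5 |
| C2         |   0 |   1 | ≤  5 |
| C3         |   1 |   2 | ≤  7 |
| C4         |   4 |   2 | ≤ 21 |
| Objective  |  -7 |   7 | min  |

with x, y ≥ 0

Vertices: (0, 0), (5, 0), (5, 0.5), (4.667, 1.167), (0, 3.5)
(5, 0) with z = -35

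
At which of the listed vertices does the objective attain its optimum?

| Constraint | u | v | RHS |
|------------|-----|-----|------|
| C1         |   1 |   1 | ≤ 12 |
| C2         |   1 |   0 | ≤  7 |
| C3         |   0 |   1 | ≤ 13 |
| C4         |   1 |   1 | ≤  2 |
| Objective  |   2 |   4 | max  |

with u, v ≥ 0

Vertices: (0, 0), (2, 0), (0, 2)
(0, 2) with z = 8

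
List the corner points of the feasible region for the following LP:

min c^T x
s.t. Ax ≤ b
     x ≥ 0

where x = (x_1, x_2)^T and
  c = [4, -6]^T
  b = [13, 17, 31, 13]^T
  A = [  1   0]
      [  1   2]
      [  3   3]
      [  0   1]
Each vertex is the intersection of two constraint boundaries that also satisfies all remaining constraints:
  x_1 = 0 and x_2 = 0 → (0, 0)
  3x_1 + 3x_2 = 31 and x_2 = 0 → (10.33, 0)
  x_1 + 2x_2 = 17 and 3x_1 + 3x_2 = 31 → (3.667, 6.667)
  x_1 + 2x_2 = 17 and x_1 = 0 → (0, 8.5)

Vertices: (0, 0), (10.33, 0), (3.667, 6.667), (0, 8.5)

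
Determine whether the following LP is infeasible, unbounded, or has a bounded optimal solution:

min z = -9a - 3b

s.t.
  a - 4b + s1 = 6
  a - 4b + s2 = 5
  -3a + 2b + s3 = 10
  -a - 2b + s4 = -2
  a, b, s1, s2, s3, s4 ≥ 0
Feasible point: (0, 1) satisfies every constraint, so the LP is feasible.
Direction d = (1, 1): for each constraint row a, a·d ≤ 0 —
  (1)(1) + (-4)(1) = -3 ≤ 0
  (1)(1) + (-4)(1) = -3 ≤ 0
  (-3)(1) + (2)(1) = -1 ≤ 0
  (-1)(1) + (-2)(1) = -3 ≤ 0
and d ≥ 0, so (0, 1) + t·d stays feasible for every t ≥ 0. Along this ray z = -9a - 3b changes by -12 per unit t, so z → −∞.

Unbounded — the objective can decrease without bound over the feasible region.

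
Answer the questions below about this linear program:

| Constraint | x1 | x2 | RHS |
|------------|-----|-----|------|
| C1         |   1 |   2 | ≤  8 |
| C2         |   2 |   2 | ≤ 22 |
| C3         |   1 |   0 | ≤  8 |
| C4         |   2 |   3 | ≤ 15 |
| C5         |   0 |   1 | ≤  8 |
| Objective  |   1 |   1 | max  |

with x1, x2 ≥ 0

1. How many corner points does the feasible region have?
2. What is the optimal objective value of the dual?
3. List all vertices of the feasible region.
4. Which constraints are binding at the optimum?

1. 4
2. 7.5 (by strong duality, equal to the primal optimum)
3. (0, 0), (7.5, 0), (6, 1), (0, 4)
4. C4, x2 ≥ 0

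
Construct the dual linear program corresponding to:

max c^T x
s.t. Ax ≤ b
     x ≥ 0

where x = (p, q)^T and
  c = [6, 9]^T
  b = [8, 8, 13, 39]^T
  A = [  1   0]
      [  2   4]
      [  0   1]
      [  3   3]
Minimize: z = 8y1 + 8y2 + 13y3 + 39y4

Subject to:
  C1: -y1 - 2y2 - 3y4 ≤ -6
  C2: -4y2 - y3 - 3y4 ≤ -9
  y1, y2, y3, y4 ≥ 0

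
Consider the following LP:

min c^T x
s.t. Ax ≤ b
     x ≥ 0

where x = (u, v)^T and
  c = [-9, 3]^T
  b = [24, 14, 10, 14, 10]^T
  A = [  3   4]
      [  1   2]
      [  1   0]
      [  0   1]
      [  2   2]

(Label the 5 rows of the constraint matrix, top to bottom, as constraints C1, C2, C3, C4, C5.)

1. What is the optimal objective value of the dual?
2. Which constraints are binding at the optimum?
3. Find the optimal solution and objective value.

1. -45 (by strong duality, equal to the primal optimum)
2. C5, v ≥ 0
3. u = 5, v = 0, z = -45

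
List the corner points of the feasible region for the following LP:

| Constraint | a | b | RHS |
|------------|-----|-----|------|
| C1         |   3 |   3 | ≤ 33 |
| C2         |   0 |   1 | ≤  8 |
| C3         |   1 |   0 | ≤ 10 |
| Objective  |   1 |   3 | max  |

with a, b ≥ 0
Each vertex is the intersection of two constraint boundaries that also satisfies all remaining constraints:
  a = 0 and b = 0 → (0, 0)
  a = 10 and b = 0 → (10, 0)
  3a + 3b = 33 and a = 10 → (10, 1)
  3a + 3b = 33 and b = 8 → (3, 8)
  b = 8 and a = 0 → (0, 8)

Vertices: (0, 0), (10, 0), (10, 1), (3, 8), (0, 8)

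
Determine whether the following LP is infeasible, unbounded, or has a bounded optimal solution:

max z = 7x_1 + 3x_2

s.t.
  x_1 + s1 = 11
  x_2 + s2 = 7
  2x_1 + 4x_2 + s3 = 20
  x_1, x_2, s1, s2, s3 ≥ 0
The point (10, 0) satisfies every constraint, so the LP is feasible; the constraints give x_1 ≤ 11 and x_2 ≤ 7, which with x_1, x_2 ≥ 0 keep the feasible region inside a bounded box. A feasible, bounded LP attains a finite optimum at a vertex.

Evaluating z = 7x_1 + 3x_2 at each vertex:
  (0, 0): z = 0
  (10, 0): z = 70
  (0, 5): z = 15

The LP has an optimal solution: (10, 0) with z = 70.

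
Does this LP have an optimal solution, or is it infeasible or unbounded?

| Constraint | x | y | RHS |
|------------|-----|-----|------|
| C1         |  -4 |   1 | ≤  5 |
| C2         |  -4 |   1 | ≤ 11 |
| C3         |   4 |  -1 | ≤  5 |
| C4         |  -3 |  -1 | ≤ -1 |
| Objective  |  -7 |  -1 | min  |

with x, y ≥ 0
Feasible point: (0, 1) satisfies every constraint, so the LP is feasible.
Direction d = (1, 4): for each constraint row a, a·d ≤ 0 —
  (-4)(1) + (1)(4) = 0 ≤ 0
  (-4)(1) + (1)(4) = 0 ≤ 0
  (4)(1) + (-1)(4) = 0 ≤ 0
  (-3)(1) + (-1)(4) = -7 ≤ 0
and d ≥ 0, so (0, 1) + t·d stays feasible for every t ≥ 0. Along this ray z = -7x - y changes by -11 per unit t, so z → −∞.

Unbounded — the objective can decrease without bound over the feasible region.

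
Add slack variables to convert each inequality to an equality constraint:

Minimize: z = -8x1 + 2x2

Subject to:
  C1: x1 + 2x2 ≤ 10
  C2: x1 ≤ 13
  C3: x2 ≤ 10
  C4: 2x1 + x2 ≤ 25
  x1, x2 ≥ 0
min z = -8x1 + 2x2

s.t.
  x1 + 2x2 + s1 = 10
  x1 + s2 = 13
  x2 + s3 = 10
  2x1 + x2 + s4 = 25
  x1, x2, s1, s2, s3, s4 ≥ 0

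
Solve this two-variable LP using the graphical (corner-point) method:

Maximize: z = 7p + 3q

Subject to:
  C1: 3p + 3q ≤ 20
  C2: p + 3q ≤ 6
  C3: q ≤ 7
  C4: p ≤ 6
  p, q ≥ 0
p = 6, q = 0, z = 42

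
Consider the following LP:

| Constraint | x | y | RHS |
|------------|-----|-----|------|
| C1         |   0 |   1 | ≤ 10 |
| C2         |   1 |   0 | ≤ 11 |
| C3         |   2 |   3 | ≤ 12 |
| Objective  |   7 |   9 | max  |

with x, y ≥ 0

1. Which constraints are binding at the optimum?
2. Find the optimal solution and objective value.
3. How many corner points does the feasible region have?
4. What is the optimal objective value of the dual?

1. C3, y ≥ 0
2. x = 6, y = 0, z = 42
3. 3
4. 42 (by strong duality, equal to the primal optimum)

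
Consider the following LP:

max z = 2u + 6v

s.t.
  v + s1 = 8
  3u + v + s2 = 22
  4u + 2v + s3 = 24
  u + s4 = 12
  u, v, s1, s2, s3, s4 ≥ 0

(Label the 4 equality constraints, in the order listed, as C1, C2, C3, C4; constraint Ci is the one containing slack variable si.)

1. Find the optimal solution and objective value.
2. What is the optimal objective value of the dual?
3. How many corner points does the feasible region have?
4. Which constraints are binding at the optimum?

1. u = 2, v = 8, z = 52
2. 52 (by strong duality, equal to the primal optimum)
3. 4
4. C1, C3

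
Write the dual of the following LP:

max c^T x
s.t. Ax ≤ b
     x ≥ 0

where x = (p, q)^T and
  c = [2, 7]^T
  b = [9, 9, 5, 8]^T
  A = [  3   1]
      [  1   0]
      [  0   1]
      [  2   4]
Minimize: z = 9y1 + 9y2 + 5y3 + 8y4

Subject to:
  C1: -3y1 - y2 - 2y4 ≤ -2
  C2: -y1 - y3 - 4y4 ≤ -7
  y1, y2, y3, y4 ≥ 0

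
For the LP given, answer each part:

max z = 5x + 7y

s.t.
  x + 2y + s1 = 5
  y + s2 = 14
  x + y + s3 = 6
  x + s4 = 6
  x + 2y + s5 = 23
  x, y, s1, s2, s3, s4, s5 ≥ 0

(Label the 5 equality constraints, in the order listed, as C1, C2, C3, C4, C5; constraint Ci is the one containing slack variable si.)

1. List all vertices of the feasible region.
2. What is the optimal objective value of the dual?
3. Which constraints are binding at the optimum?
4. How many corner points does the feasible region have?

1. (0, 0), (5, 0), (0, 2.5)
2. 25 (by strong duality, equal to the primal optimum)
3. C1, y ≥ 0
4. 3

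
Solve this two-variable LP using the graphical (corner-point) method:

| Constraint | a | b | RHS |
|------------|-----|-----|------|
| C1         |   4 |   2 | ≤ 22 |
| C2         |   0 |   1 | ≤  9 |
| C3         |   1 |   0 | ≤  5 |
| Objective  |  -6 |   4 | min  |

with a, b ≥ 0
Each vertex is the intersection of two constraint boundaries that also satisfies all remaining constraints:
  a = 0 and b = 0 → (0, 0)
  a = 5 and b = 0 → (5, 0)
  4a + 2b = 22 and a = 5 → (5, 1)
  4a + 2b = 22 and b = 9 → (1, 9)
  b = 9 and a = 0 → (0, 9)

Evaluating z = -6a + 4b at each vertex:
  (0, 0): z = 0
  (5, 0): z = -30
  (5, 1): z = -26
  (1, 9): z = 30
  (0, 9): z = 36

The minimum is at (5, 0) with z = -30.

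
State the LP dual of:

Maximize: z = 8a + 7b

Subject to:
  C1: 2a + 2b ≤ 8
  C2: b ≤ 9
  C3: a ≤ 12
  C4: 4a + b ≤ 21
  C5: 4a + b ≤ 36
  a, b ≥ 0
Minimize: z = 8y1 + 9y2 + 12y3 + 21y4 + 36y5

Subject to:
  C1: -2y1 - y3 - 4y4 - 4y5 ≤ -8
  C2: -2y1 - y2 - y4 - y5 ≤ -7
  y1, y2, y3, y4, y5 ≥ 0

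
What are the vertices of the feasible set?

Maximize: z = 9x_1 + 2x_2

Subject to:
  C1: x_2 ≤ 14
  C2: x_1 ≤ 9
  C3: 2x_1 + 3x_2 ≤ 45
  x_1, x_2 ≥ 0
Each vertex is the intersection of two constraint boundaries that also satisfies all remaining constraints:
  x_1 = 0 and x_2 = 0 → (0, 0)
  x_1 = 9 and x_2 = 0 → (9, 0)
  x_1 = 9 and 2x_1 + 3x_2 = 45 → (9, 9)
  x_2 = 14 and 2x_1 + 3x_2 = 45 → (1.5, 14)
  x_2 = 14 and x_1 = 0 → (0, 14)

Vertices: (0, 0), (9, 0), (9, 9), (1.5, 14), (0, 14)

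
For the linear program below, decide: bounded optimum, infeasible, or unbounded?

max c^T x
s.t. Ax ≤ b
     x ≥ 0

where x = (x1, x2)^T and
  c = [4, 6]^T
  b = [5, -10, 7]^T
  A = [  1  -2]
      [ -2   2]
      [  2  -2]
One constraint requires 2x1 - 2x2 ≤ 7, while the constraint -2x1 + 2x2 ≤ -10 is equivalent to 2x1 - 2x2 ≥ 10. Together they would need 10 ≤ 2x1 - 2x2 ≤ 7, which is impossible since 10 > 7. No point satisfies all constraints.

Infeasible — the constraint set is empty.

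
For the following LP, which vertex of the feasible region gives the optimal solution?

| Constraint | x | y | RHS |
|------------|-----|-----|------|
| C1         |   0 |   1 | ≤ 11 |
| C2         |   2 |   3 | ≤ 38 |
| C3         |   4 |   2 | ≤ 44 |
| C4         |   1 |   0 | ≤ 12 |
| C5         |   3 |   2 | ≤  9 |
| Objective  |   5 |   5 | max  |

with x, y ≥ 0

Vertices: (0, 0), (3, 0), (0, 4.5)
Evaluating z = 5x + 5y at each vertex:
  (0, 0): z = 0
  (3, 0): z = 15
  (0, 4.5): z = 22.5

The largest value is z = 22.5, attained at (0, 4.5).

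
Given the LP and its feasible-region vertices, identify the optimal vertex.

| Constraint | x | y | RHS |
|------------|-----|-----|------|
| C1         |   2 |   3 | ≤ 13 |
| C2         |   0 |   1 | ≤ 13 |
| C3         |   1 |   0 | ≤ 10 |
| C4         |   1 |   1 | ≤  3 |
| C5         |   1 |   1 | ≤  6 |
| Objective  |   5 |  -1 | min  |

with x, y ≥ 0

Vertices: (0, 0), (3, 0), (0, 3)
Evaluating z = 5x - y at each vertex:
  (0, 0): z = 0
  (3, 0): z = 15
  (0, 3): z = -3

The smallest value is z = -3, attained at (0, 3).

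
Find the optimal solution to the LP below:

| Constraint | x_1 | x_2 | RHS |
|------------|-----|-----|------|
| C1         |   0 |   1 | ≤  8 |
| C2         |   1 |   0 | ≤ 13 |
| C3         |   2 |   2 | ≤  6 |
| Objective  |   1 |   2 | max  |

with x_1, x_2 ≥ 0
x_1 = 0, x_2 = 3, z = 6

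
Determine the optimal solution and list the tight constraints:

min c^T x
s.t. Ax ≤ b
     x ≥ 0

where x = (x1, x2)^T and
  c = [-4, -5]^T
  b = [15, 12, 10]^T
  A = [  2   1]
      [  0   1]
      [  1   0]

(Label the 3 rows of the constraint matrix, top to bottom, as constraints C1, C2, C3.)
Optimal: x1 = 1.5, x2 = 12
Binding: C1, C2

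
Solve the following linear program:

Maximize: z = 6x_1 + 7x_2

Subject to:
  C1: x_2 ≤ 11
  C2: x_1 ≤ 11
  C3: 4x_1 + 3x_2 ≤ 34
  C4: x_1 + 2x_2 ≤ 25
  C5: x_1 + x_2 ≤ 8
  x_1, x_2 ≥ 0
x_1 = 0, x_2 = 8, z = 56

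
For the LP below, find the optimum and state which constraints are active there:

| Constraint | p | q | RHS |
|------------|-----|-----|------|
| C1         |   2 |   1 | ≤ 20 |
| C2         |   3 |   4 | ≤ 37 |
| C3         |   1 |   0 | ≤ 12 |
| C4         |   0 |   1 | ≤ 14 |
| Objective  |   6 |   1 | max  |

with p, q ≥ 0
Optimal: p = 10, q = 0
Slack at optimum:
  C1: slack = 0 (binding)
  C2: slack = 7
  C3: slack = 2
  C4: slack = 14
  p ≥ 0: p = 10
  q ≥ 0: q = 0 (binding)
Binding constraints: C1, q ≥ 0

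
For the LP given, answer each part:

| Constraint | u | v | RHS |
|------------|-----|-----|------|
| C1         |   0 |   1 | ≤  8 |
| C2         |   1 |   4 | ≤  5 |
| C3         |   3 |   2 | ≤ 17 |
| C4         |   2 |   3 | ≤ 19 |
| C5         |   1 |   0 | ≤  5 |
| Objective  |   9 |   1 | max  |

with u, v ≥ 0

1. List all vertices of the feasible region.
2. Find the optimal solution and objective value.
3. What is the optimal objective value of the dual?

1. (0, 0), (5, 0), (0, 1.25)
2. u = 5, v = 0, z = 45
3. 45 (by strong duality, equal to the primal optimum)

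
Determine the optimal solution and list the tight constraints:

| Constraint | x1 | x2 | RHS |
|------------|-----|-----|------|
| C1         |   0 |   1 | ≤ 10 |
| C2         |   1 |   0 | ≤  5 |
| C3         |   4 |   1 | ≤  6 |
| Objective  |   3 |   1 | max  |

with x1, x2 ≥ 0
Optimal: x1 = 0, x2 = 6
Binding: C3, x1 ≥ 0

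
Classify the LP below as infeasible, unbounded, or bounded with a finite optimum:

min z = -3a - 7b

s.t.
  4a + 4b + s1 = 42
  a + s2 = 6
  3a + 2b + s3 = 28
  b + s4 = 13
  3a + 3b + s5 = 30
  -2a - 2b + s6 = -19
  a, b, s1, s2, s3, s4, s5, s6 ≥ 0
The point (0, 10) satisfies every constraint, so the LP is feasible; the constraints give a ≤ 6 and b ≤ 13, which with a, b ≥ 0 keep the feasible region inside a bounded box. A feasible, bounded LP attains a finite optimum at a vertex.

Bounded optimum: z* = -70 at (0, 10).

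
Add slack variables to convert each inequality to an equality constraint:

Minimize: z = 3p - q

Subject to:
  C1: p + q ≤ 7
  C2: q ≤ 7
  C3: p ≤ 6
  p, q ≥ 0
min z = 3p - q

s.t.
  p + q + s1 = 7
  q + s2 = 7
  p + s3 = 6
  p, q, s1, s2, s3 ≥ 0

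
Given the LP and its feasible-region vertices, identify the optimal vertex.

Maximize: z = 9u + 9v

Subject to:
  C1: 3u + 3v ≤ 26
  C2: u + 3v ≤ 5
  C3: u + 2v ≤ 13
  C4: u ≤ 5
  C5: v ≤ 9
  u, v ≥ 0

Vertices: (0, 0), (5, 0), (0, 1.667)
Evaluating z = 9u + 9v at each vertex:
  (0, 0): z = 0
  (5, 0): z = 45
  (0, 1.667): z = 15

The largest value is z = 45, attained at (5, 0).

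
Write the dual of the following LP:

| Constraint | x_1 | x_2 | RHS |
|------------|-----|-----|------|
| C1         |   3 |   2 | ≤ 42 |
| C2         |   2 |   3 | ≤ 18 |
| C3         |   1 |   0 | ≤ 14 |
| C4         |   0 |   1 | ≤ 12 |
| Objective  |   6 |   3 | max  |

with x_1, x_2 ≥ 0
Minimize: z = 42y1 + 18y2 + 14y3 + 12y4

Subject to:
  C1: -3y1 - 2y2 - y3 ≤ -6
  C2: -2y1 - 3y2 - y4 ≤ -3
  y1, y2, y3, y4 ≥ 0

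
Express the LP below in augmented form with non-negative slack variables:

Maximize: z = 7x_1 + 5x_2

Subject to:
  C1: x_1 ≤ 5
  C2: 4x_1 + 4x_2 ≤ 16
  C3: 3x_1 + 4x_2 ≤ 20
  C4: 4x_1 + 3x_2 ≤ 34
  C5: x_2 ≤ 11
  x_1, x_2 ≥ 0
max z = 7x_1 + 5x_2

s.t.
  x_1 + s1 = 5
  4x_1 + 4x_2 + s2 = 16
  3x_1 + 4x_2 + s3 = 20
  4x_1 + 3x_2 + s4 = 34
  x_2 + s5 = 11
  x_1, x_2, s1, s2, s3, s4, s5 ≥ 0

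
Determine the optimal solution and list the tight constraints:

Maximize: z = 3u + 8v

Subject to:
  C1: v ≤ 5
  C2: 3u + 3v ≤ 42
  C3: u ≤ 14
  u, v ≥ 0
Optimal: u = 9, v = 5
Slack at optimum:
  C1: slack = 0 (binding)
  C2: slack = 0 (binding)
  C3: slack = 5
  u ≥ 0: u = 9
  v ≥ 0: v = 5
Binding constraints: C1, C2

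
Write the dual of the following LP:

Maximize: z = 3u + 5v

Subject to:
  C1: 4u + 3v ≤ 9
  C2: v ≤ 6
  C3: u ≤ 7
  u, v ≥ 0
Minimize: z = 9y1 + 6y2 + 7y3

Subject to:
  C1: -4y1 - y3 ≤ -3
  C2: -3y1 - y2 ≤ -5
  y1, y2, y3 ≥ 0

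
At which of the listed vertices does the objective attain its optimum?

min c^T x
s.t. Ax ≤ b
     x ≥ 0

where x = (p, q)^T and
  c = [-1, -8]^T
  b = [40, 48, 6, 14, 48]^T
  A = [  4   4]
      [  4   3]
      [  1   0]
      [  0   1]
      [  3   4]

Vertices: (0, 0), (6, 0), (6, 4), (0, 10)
Evaluating z = -p - 8q at each vertex:
  (0, 0): z = 0
  (6, 0): z = -6
  (6, 4): z = -38
  (0, 10): z = -80

The smallest value is z = -80, attained at (0, 10).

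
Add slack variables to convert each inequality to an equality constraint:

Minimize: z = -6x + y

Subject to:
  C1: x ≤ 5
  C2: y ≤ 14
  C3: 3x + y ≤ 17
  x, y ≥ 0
min z = -6x + y

s.t.
  x + s1 = 5
  y + s2 = 14
  3x + y + s3 = 17
  x, y, s1, s2, s3 ≥ 0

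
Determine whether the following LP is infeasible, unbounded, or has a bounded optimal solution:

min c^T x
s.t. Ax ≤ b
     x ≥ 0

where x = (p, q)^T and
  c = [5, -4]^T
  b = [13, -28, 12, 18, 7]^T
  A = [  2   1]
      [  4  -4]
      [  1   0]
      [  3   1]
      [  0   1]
The point (0, 7) satisfies every constraint, so the LP is feasible; the constraints give p ≤ 12 and q ≤ 7, which with p, q ≥ 0 keep the feasible region inside a bounded box. A feasible, bounded LP attains a finite optimum at a vertex.

Evaluating z = 5p - 4q at each vertex:
  (0, 7): z = -28

Bounded optimum: z* = -28 at (0, 7).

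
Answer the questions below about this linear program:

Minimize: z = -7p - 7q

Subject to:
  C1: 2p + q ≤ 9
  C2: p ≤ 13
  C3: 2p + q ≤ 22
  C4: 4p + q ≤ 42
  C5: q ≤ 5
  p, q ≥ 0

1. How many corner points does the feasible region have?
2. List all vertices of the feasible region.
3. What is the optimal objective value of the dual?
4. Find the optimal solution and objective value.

1. 4
2. (0, 0), (4.5, 0), (2, 5), (0, 5)
3. -49 (by strong duality, equal to the primal optimum)
4. p = 2, q = 5, z = -49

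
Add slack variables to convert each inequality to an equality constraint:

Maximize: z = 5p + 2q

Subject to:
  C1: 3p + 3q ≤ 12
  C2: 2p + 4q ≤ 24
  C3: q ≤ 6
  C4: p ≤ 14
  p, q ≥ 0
max z = 5p + 2q

s.t.
  3p + 3q + s1 = 12
  2p + 4q + s2 = 24
  q + s3 = 6
  p + s4 = 14
  p, q, s1, s2, s3, s4 ≥ 0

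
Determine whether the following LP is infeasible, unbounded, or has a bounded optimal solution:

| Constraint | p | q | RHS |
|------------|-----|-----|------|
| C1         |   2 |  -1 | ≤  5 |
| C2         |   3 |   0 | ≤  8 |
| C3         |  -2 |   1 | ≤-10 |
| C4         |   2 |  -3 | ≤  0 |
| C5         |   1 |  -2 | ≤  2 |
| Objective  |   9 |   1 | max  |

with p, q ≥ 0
C1 requires 2p - q ≤ 5, while C3 (-2p + q ≤ -10) is equivalent to 2p - q ≥ 10. Together they would need 10 ≤ 2p - q ≤ 5, which is impossible since 10 > 5. No point satisfies all constraints.

The feasible region is empty; the LP is infeasible.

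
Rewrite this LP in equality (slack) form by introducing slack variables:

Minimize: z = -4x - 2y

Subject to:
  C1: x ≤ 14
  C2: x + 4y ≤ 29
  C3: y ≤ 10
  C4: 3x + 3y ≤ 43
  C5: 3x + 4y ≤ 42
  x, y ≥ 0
min z = -4x - 2y

s.t.
  x + s1 = 14
  x + 4y + s2 = 29
  y + s3 = 10
  3x + 3y + s4 = 43
  3x + 4y + s5 = 42
  x, y, s1, s2, s3, s4, s5 ≥ 0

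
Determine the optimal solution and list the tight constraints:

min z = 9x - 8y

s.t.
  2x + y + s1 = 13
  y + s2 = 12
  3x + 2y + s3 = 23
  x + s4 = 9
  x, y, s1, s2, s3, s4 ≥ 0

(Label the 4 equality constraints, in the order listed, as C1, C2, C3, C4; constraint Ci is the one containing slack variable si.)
Optimal: x = 0, y = 11.5
Slack at optimum:
  C1: slack = 1.5
  C2: slack = 0.5
  C3: slack = 0 (binding)
  C4: slack = 9
  x ≥ 0: x = 0 (binding)
  y ≥ 0: y = 11.5
Binding constraints: C3, x ≥ 0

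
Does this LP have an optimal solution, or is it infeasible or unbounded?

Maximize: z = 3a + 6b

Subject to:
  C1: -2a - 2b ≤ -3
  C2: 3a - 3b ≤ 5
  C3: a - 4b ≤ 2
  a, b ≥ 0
Feasible point: (0, 2) satisfies every constraint, so the LP is feasible.
Direction d = (0, 1): for each constraint row a, a·d ≤ 0 —
  (-2)(0) + (-2)(1) = -2 ≤ 0
  (3)(0) + (-3)(1) = -3 ≤ 0
  (1)(0) + (-4)(1) = -4 ≤ 0
and d ≥ 0, so (0, 2) + t·d stays feasible for every t ≥ 0. Along this ray z = 3a + 6b changes by 6 per unit t, so z → +∞.

Unbounded — the objective can increase without bound over the feasible region.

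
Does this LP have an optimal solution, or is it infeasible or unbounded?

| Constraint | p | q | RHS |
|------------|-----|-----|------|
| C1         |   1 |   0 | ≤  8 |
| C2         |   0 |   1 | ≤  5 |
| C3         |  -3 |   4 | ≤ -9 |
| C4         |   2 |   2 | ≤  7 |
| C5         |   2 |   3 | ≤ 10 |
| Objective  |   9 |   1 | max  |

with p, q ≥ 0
The point (3.5, 0) satisfies every constraint, so the LP is feasible; the constraints give p ≤ 8 and q ≤ 5, which with p, q ≥ 0 keep the feasible region inside a bounded box. A feasible, bounded LP attains a finite optimum at a vertex.

Evaluating z = 9p + q at each vertex:
  (3, 0): z = 27
  (3.5, 0): z = 31.5
  (3.286, 0.2143): z = 29.79

Feasible with finite optimum z* = 31.5 at (3.5, 0).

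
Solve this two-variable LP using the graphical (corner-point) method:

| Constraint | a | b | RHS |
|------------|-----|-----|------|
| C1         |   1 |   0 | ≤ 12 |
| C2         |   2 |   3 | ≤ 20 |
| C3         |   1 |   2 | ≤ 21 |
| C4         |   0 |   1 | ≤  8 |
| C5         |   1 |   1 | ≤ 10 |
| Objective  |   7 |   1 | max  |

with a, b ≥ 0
Each vertex is the intersection of two constraint boundaries that also satisfies all remaining constraints:
  a = 0 and b = 0 → (0, 0)
  2a + 3b = 20 and a + b = 10 → (10, 0)
  2a + 3b = 20 and a = 0 → (0, 6.667)

Evaluating z = 7a + b at each vertex:
  (0, 0): z = 0
  (10, 0): z = 70
  (0, 6.667): z = 6.667

The maximum is at (10, 0) with z = 70.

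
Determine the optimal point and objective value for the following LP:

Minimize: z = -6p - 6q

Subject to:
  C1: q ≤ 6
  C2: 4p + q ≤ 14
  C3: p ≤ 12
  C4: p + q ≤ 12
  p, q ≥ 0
Each vertex is the intersection of two constraint boundaries that also satisfies all remaining constraints:
  p = 0 and q = 0 → (0, 0)
  4p + q = 14 and q = 0 → (3.5, 0)
  q = 6 and 4p + q = 14 → (2, 6)
  q = 6 and p = 0 → (0, 6)

Evaluating z = -6p - 6q at each vertex:
  (0, 0): z = 0
  (3.5, 0): z = -21
  (2, 6): z = -48
  (0, 6): z = -36

The minimum is at (2, 6) with z = -48.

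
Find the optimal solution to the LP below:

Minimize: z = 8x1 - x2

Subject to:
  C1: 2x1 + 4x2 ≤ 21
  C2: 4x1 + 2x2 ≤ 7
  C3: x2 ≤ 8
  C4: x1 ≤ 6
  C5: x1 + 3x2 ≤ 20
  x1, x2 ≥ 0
x1 = 0, x2 = 3.5, z = -3.5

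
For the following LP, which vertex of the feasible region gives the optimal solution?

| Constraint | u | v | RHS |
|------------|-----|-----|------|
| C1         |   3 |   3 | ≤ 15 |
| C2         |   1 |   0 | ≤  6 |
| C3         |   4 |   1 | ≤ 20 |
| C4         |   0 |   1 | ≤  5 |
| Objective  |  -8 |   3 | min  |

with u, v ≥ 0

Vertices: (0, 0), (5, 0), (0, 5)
(5, 0) with z = -40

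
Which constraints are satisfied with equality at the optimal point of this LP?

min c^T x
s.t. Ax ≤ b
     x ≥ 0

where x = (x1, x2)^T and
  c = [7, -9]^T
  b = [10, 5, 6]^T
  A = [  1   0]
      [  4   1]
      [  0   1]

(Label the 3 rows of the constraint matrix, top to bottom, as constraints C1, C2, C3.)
Optimal: x1 = 0, x2 = 5
Slack at optimum:
  C1: slack = 10
  C2: slack = 0 (binding)
  C3: slack = 1
  x1 ≥ 0: x1 = 0 (binding)
  x2 ≥ 0: x2 = 5
Binding constraints: C2, x1 ≥ 0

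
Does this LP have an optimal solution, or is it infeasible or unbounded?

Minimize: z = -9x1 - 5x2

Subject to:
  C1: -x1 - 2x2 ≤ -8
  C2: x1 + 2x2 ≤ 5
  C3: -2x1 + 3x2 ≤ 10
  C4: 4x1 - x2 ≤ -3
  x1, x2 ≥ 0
C2 requires x1 + 2x2 ≤ 5, while C1 (-x1 - 2x2 ≤ -8) is equivalent to x1 + 2x2 ≥ 8. Together they would need 8 ≤ x1 + 2x2 ≤ 5, which is impossible since 8 > 5. No point satisfies all constraints.

The feasible region is empty; the LP is infeasible.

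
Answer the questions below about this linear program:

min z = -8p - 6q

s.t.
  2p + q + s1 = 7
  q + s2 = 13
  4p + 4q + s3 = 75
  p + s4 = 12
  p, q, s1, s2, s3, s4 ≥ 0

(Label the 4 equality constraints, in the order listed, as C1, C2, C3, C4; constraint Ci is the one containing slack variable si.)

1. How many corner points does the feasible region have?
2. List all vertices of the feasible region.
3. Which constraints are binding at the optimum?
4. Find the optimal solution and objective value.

1. 3
2. (0, 0), (3.5, 0), (0, 7)
3. C1, p ≥ 0
4. p = 0, q = 7, z = -42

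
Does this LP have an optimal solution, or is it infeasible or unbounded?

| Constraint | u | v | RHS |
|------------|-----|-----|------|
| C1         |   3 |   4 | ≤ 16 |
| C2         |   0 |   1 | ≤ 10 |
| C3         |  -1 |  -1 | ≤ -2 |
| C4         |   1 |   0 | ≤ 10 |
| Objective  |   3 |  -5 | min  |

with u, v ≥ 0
The point (0, 4) satisfies every constraint, so the LP is feasible; the constraints give u ≤ 10 and v ≤ 10, which with u, v ≥ 0 keep the feasible region inside a bounded box. A feasible, bounded LP attains a finite optimum at a vertex.

Evaluating z = 3u - 5v at each vertex:
  (2, 0): z = 6
  (5.333, 0): z = 16
  (0, 4): z = -20
  (0, 2): z = -10

Feasible with finite optimum z* = -20 at (0, 4).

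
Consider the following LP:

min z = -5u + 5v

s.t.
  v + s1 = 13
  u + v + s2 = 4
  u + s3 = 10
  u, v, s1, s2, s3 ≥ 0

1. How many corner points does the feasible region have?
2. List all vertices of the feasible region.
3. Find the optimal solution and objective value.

1. 3
2. (0, 0), (4, 0), (0, 4)
3. u = 4, v = 0, z = -20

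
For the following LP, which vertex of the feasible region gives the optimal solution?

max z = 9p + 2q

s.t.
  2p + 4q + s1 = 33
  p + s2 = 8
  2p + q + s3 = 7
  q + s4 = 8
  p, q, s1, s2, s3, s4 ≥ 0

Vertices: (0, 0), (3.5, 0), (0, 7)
Evaluating z = 9p + 2q at each vertex:
  (0, 0): z = 0
  (3.5, 0): z = 31.5
  (0, 7): z = 14

The largest value is z = 31.5, attained at (3.5, 0).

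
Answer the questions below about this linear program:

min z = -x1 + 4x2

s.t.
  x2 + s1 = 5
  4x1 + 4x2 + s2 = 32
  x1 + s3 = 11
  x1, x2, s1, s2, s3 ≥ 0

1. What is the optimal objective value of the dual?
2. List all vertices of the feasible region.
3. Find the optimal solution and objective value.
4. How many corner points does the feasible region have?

1. -8 (by strong duality, equal to the primal optimum)
2. (0, 0), (8, 0), (3, 5), (0, 5)
3. x1 = 8, x2 = 0, z = -8
4. 4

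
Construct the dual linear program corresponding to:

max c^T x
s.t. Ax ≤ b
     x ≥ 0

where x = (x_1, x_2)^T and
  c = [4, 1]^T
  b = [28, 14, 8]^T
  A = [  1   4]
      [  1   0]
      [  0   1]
Minimize: z = 28y1 + 14y2 + 8y3

Subject to:
  C1: -y1 - y2 ≤ -4
  C2: -4y1 - y3 ≤ -1
  y1, y2, y3 ≥ 0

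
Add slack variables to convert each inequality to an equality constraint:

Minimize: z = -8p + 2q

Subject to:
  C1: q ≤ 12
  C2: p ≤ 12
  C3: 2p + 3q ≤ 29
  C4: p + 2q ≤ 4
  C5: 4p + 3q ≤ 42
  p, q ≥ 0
min z = -8p + 2q

s.t.
  q + s1 = 12
  p + s2 = 12
  2p + 3q + s3 = 29
  p + 2q + s4 = 4
  4p + 3q + s5 = 42
  p, q, s1, s2, s3, s4, s5 ≥ 0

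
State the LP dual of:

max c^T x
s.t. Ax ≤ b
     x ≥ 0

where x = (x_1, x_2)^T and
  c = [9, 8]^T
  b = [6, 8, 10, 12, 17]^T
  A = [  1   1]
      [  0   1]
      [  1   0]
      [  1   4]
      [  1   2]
Minimize: z = 6y1 + 8y2 + 10y3 + 12y4 + 17y5

Subject to:
  C1: -y1 - y3 - y4 - y5 ≤ -9
  C2: -y1 - y2 - 4y4 - 2y5 ≤ -8
  y1, y2, y3, y4, y5 ≥ 0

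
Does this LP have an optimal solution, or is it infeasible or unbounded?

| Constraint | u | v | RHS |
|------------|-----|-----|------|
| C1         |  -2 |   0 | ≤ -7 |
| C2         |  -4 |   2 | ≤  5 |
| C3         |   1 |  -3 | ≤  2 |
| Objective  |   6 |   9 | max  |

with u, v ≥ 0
Feasible point: (4, 1) satisfies every constraint, so the LP is feasible.
Direction d = (1, 1): for each constraint row a, a·d ≤ 0 —
  (-2)(1) + (0)(1) = -2 ≤ 0
  (-4)(1) + (2)(1) = -2 ≤ 0
  (1)(1) + (-3)(1) = -2 ≤ 0
and d ≥ 0, so (4, 1) + t·d stays feasible for every t ≥ 0. Along this ray z = 6u + 9v changes by 15 per unit t, so z → +∞.

Unbounded: there is a feasible ray along which z → +∞.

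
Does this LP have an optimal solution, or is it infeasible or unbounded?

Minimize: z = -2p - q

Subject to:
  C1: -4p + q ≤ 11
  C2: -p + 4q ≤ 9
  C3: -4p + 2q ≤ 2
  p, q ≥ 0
Feasible point: (0, 0) satisfies every constraint, so the LP is feasible.
Direction d = (1, 0): for each constraint row a, a·d ≤ 0 —
  (-4)(1) + (1)(0) = -4 ≤ 0
  (-1)(1) + (4)(0) = -1 ≤ 0
  (-4)(1) + (2)(0) = -4 ≤ 0
and d ≥ 0, so (0, 0) + t·d stays feasible for every t ≥ 0. Along this ray z = -2p - q changes by -2 per unit t, so z → −∞.

Unbounded: there is a feasible ray along which z → −∞.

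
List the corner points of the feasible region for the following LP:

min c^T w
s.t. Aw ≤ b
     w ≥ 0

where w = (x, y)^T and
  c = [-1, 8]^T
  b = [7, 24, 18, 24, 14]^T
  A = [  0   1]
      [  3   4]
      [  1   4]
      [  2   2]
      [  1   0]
Each vertex is the intersection of two constraint boundaries that also satisfies all remaining constraints:
  x = 0 and y = 0 → (0, 0)
  3x + 4y = 24 and y = 0 → (8, 0)
  3x + 4y = 24 and x + 4y = 18 → (3, 3.75)
  x + 4y = 18 and x = 0 → (0, 4.5)

Vertices: (0, 0), (8, 0), (3, 3.75), (0, 4.5)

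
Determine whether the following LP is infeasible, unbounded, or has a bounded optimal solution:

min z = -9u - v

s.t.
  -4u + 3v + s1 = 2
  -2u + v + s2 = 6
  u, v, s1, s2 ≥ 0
Feasible point: (0, 0) satisfies every constraint, so the LP is feasible.
Direction d = (1, 0): for each constraint row a, a·d ≤ 0 —
  (-4)(1) + (3)(0) = -4 ≤ 0
  (-2)(1) + (1)(0) = -2 ≤ 0
and d ≥ 0, so (0, 0) + t·d stays feasible for every t ≥ 0. Along this ray z = -9u - v changes by -9 per unit t, so z → −∞.

Unbounded — the objective can decrease without bound over the feasible region.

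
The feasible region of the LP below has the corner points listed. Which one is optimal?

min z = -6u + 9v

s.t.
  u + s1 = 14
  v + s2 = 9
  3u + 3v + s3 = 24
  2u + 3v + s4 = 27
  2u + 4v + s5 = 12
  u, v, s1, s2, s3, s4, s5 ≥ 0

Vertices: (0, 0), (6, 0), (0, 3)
Evaluating z = -6u + 9v at each vertex:
  (0, 0): z = 0
  (6, 0): z = -36
  (0, 3): z = 27

The smallest value is z = -36, attained at (6, 0).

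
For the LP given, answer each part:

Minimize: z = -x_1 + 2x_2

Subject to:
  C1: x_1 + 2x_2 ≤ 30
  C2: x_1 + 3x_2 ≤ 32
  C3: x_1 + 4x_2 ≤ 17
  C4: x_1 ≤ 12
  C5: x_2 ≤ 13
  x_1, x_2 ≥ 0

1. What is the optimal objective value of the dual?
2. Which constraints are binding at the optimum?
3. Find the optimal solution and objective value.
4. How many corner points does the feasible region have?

1. -12 (by strong duality, equal to the primal optimum)
2. C4, x_2 ≥ 0
3. x_1 = 12, x_2 = 0, z = -12
4. 4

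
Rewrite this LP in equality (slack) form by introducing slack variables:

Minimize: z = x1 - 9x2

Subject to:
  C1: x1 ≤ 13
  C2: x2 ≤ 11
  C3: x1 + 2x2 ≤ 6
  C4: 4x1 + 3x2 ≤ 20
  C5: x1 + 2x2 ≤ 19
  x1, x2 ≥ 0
min z = x1 - 9x2

s.t.
  x1 + s1 = 13
  x2 + s2 = 11
  x1 + 2x2 + s3 = 6
  4x1 + 3x2 + s4 = 20
  x1 + 2x2 + s5 = 19
  x1, x2, s1, s2, s3, s4, s5 ≥ 0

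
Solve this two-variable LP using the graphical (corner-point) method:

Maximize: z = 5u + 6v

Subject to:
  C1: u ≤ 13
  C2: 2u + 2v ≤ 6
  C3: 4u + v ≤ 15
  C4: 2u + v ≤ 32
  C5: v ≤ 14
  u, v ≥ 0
Each vertex is the intersection of two constraint boundaries that also satisfies all remaining constraints:
  u = 0 and v = 0 → (0, 0)
  2u + 2v = 6 and v = 0 → (3, 0)
  2u + 2v = 6 and u = 0 → (0, 3)

Evaluating z = 5u + 6v at each vertex:
  (0, 0): z = 0
  (3, 0): z = 15
  (0, 3): z = 18

The maximum is at (0, 3) with z = 18.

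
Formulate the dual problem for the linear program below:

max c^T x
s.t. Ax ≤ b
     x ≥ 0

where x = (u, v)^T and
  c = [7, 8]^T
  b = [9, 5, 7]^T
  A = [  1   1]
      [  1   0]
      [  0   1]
Minimize: z = 9y1 + 5y2 + 7y3

Subject to:
  C1: -y1 - y2 ≤ -7
  C2: -y1 - y3 ≤ -8
  y1, y2, y3 ≥ 0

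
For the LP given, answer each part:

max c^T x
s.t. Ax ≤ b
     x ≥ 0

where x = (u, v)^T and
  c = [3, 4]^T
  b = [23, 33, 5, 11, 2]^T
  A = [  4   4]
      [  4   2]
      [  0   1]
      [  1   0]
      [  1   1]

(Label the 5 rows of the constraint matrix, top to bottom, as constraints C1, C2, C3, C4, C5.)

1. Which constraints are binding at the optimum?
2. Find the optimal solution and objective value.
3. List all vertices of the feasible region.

1. C5, u ≥ 0
2. u = 0, v = 2, z = 8
3. (0, 0), (2, 0), (0, 2)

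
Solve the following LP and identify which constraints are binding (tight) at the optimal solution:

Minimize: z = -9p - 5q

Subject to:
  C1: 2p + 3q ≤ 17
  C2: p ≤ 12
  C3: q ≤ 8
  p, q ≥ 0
Optimal: p = 8.5, q = 0
Slack at optimum:
  C1: slack = 0 (binding)
  C2: slack = 3.5
  C3: slack = 8
  p ≥ 0: p = 8.5
  q ≥ 0: q = 0 (binding)
Binding constraints: C1, q ≥ 0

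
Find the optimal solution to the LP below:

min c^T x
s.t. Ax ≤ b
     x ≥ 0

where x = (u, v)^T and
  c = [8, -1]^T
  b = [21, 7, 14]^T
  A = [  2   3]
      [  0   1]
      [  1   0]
Each vertex is the intersection of two constraint boundaries that also satisfies all remaining constraints:
  u = 0 and v = 0 → (0, 0)
  2u + 3v = 21 and v = 0 → (10.5, 0)
  2u + 3v = 21 and v = 7 → (0, 7)

Evaluating z = 8u - v at each vertex:
  (0, 0): z = 0
  (10.5, 0): z = 84
  (0, 7): z = -7

The minimum is at (0, 7) with z = -7.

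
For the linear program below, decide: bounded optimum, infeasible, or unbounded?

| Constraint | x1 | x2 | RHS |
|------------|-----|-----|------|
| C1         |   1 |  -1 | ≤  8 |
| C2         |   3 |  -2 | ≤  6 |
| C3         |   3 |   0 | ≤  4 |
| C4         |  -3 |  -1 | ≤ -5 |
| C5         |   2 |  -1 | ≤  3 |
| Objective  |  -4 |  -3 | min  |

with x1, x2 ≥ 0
Feasible point: (1, 2) satisfies every constraint, so the LP is feasible.
Direction d = (0, 1): for each constraint row a, a·d ≤ 0 —
  (1)(0) + (-1)(1) = -1 ≤ 0
  (3)(0) + (-2)(1) = -2 ≤ 0
  (3)(0) + (0)(1) = 0 ≤ 0
  (-3)(0) + (-1)(1) = -1 ≤ 0
  (2)(0) + (-1)(1) = -1 ≤ 0
and d ≥ 0, so (1, 2) + t·d stays feasible for every t ≥ 0. Along this ray z = -4x1 - 3x2 changes by -3 per unit t, so z → −∞.

Unbounded: there is a feasible ray along which z → −∞.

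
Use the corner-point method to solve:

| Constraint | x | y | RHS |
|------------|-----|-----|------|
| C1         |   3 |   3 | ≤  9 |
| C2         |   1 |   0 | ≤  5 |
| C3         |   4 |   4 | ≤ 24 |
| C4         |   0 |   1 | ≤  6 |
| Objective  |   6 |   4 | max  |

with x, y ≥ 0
Each vertex is the intersection of two constraint boundaries that also satisfies all remaining constraints:
  x = 0 and y = 0 → (0, 0)
  3x + 3y = 9 and y = 0 → (3, 0)
  3x + 3y = 9 and x = 0 → (0, 3)

Evaluating z = 6x + 4y at each vertex:
  (0, 0): z = 0
  (3, 0): z = 18
  (0, 3): z = 12

The maximum is at (3, 0) with z = 18.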